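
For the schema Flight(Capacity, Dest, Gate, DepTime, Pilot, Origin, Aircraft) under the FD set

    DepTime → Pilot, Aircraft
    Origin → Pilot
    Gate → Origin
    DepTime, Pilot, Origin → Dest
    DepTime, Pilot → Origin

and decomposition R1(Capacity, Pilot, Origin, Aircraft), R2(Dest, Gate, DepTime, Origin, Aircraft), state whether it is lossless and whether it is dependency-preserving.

lossy but dependency-preserving

Lossless test: (Origin, Aircraft)⁺ = {Pilot, Origin, Aircraft}, which is a superkey of neither fragment — lossy.
Dependency preservation: DepTime → Pilot, Aircraft; DepTime, Pilot, Origin → Dest; DepTime, Pilot → Origin are not contained in any single fragment, but the restricted closure of each left-hand side across the fragments still reaches the right-hand side; the remaining FDs each lie inside some fragment. All dependencies are preserved.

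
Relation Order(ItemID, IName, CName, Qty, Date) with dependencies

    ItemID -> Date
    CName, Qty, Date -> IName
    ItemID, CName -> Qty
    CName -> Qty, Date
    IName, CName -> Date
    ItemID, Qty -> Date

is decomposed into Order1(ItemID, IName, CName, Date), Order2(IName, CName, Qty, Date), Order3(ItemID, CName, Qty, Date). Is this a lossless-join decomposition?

Yes

Chase test. Columns are ItemID, IName, CName, Qty, Date; row i has aⱼ where attribute j ∈ Orderi, else bᵢⱼ.
Initial tableau (one row per fragment):
  row 1: a1 a2 a3 b14 a5
  row 2: b21 a2 a3 a4 a5
  row 3: a1 b32 a3 a4 a5
Rows 2 and 3 agree on CName, Qty, Date; apply CName, Qty, Date→IName and equate their IName entries.
Rows 1 and 3 agree on ItemID, CName; apply ItemID, CName→Qty and equate their Qty entries.
Row 1 is now all distinguished symbols — the join is lossless.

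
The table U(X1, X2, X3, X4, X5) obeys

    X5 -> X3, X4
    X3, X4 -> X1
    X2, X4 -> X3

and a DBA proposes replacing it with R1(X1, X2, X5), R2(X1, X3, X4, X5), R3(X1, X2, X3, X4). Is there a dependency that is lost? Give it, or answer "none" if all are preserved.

X5 → X3, X4 lies within R2.
X3, X4 → X1 lies within R2.
X2, X4 → X3 lies within R3.
Every dependency is enforceable on the fragments, so the decomposition is dependency-preserving.

none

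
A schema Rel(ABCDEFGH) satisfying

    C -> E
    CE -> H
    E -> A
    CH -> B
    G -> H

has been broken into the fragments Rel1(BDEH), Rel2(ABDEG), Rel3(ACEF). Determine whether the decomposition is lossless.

Chase test. Columns are ABCDEFGH; row i has aⱼ where attribute j ∈ Reli, else bᵢⱼ.
Initial tableau (one row per fragment):
  row 1: b11 a2 b13 a4 a5 b16 b17 a8
  row 2: a1 a2 b23 a4 a5 b26 a7 b28
  row 3: a1 b32 a3 b34 a5 a6 b37 b38
Rows 1 and 2 agree on E; apply E→A and equate their A entries.
No row becomes fully distinguished — the join is lossy.

No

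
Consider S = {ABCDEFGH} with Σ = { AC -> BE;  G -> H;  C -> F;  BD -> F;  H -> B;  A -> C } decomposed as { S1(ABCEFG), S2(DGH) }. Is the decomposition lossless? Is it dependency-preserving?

lossy and not dependency-preserving

Lossless test: (G)⁺ = {BGH}, which is a superkey of neither fragment — lossy.
Dependency preservation: the restricted closure of {BD} across the fragments never reaches {F}, so BD → F cannot be enforced without a join — not preserved.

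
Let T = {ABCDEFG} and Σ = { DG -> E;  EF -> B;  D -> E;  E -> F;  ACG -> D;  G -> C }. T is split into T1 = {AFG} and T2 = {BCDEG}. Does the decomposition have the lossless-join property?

No

Common attributes: T1 ∩ T2 = {G}.
Closure of {G}: G → C applies, adding C. So (G)⁺ = {CG}.
The closure contains neither all of T1 = {AFG} nor all of T2 = {BCDEG}, so the common attributes are not a superkey of either fragment. The join is lossy.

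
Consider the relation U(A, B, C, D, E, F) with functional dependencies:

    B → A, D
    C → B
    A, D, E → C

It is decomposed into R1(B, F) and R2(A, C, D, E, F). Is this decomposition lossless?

Common attributes: R1 ∩ R2 = {F}.
No dependency enlarges {F}, so (F)⁺ = {F}.
The closure contains neither all of R1 = {B, F} nor all of R2 = {A, C, D, E, F}, so the common attributes are not a superkey of either fragment. The join is lossy.

No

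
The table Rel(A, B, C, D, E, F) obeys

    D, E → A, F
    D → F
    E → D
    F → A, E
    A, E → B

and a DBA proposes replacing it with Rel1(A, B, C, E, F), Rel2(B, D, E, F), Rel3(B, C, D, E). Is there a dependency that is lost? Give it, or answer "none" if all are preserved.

none

D, E → A, F: restricted closure across fragments reaches A, F.
D → F lies within Rel2.
E → D lies within Rel2.
F → A, E lies within Rel1.
A, E → B lies within Rel1.
Every dependency is enforceable on the fragments, so the decomposition is dependency-preserving.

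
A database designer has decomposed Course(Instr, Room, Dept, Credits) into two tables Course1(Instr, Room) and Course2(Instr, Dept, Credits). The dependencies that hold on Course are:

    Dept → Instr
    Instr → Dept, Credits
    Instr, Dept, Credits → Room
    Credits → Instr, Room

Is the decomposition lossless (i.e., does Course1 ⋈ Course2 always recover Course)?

Yes

Common attributes: Course1 ∩ Course2 = {Instr}.
Closure of {Instr}: Instr → Dept, Credits applies, adding Dept, Credits; Instr, Dept, Credits → Room applies, adding Room. So (Instr)⁺ = {Instr, Room, Dept, Credits}.
This closure contains every attribute of Course1, so Course1 ∩ Course2 → Course1. The join is lossless.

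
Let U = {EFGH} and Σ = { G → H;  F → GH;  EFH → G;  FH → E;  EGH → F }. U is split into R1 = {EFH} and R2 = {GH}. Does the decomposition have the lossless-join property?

Common attributes: R1 ∩ R2 = {H}.
No dependency enlarges {H}, so (H)⁺ = {H}.
The closure contains neither all of R1 = {EFH} nor all of R2 = {GH}, so the common attributes are not a superkey of either fragment. The join is lossy.

No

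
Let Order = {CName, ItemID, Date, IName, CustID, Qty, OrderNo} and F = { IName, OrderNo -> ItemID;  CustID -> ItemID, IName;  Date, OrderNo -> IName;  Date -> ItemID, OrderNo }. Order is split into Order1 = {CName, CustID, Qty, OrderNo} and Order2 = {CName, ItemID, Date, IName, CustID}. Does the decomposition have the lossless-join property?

Common attributes: Order1 ∩ Order2 = {CName, CustID}.
Closure of {CName, CustID}: CustID → ItemID, IName applies, adding ItemID, IName. So (CName, CustID)⁺ = {CName, ItemID, IName, CustID}.
The closure contains neither all of Order1 = {CName, CustID, Qty, OrderNo} nor all of Order2 = {CName, ItemID, Date, IName, CustID}, so the common attributes are not a superkey of either fragment. The join is lossy.

No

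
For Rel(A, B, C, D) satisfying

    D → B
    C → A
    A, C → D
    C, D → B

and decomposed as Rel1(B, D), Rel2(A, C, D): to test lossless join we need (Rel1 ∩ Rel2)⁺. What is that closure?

B, D

Rel1 ∩ Rel2 = {D}.
D → B applies, adding B
Closure: {B, D}.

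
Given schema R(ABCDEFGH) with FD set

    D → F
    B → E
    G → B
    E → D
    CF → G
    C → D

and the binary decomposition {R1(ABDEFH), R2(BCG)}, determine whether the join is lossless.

No

Common attributes: R1 ∩ R2 = {B}.
Closure of {B}: B → E applies, adding E; E → D applies, adding D; D → F applies, adding F. So (B)⁺ = {BDEF}.
The closure contains neither all of R1 = {ABDEFH} nor all of R2 = {BCG}, so the common attributes are not a superkey of either fragment. The join is lossy.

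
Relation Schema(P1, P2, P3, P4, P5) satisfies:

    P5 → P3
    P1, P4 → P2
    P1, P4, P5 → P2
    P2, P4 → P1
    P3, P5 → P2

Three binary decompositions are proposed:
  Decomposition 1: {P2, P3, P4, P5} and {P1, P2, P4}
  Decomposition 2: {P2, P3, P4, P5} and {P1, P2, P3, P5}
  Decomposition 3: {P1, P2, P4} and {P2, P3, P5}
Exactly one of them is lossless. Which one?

Decomposition 1

Decomposition 1: common = {P2, P4}, closure = {P1, P2, P4} → lossless.
Decomposition 2: common = {P2, P3, P5}, closure = {P2, P3, P5} → lossy.
Decomposition 3: common = {P2}, closure = {P2} → lossy.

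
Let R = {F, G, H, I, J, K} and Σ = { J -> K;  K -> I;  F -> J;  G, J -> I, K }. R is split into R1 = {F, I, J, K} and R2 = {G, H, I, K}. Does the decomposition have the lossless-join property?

No

Common attributes: R1 ∩ R2 = {I, K}.
No dependency enlarges {I, K}, so (I, K)⁺ = {I, K}.
The closure contains neither all of R1 = {F, I, J, K} nor all of R2 = {G, H, I, K}, so the common attributes are not a superkey of either fragment. The join is lossy.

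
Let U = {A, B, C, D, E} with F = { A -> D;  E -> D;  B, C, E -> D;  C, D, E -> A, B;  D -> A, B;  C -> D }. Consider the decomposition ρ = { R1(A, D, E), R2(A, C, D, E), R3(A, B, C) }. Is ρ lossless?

Chase test. Columns are A, B, C, D, E; row i has aⱼ where attribute j ∈ Ri, else bᵢⱼ.
Initial tableau (one row per fragment):
  row 1: a1 b12 b13 a4 a5
  row 2: a1 b22 a3 a4 a5
  row 3: a1 a2 a3 b34 b35
Rows 1 and 3 agree on A; apply A→D and equate their D entries.
Rows 1 and 2 agree on D; apply D→A, B and equate their A, B entries.
Rows 1 and 3 agree on D; apply D→A, B and equate their A, B entries.
Row 2 is now all distinguished symbols — the join is lossless.

Yes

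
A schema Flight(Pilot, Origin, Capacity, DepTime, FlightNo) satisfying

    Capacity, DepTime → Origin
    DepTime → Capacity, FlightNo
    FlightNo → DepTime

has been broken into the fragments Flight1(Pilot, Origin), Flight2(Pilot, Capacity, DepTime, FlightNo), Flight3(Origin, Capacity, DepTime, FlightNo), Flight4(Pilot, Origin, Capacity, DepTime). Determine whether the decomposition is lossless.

Chase test. Columns are Pilot, Origin, Capacity, DepTime, FlightNo; row i has aⱼ where attribute j ∈ Flighti, else bᵢⱼ.
Initial tableau (one row per fragment):
  row 1: a1 a2 b13 b14 b15
  row 2: a1 b22 a3 a4 a5
  row 3: b31 a2 a3 a4 a5
  row 4: a1 a2 a3 a4 b45
Rows 2 and 3 agree on Capacity, DepTime; apply Capacity, DepTime→Origin and equate their Origin entries.
Rows 2 and 4 agree on DepTime; apply DepTime→Capacity, FlightNo and equate their Capacity, FlightNo entries.
Row 2 is now all distinguished symbols — the join is lossless.

Yes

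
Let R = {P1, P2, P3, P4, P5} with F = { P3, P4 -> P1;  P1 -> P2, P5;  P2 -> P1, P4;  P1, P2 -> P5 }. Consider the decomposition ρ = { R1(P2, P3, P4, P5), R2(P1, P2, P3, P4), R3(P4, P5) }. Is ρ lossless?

Yes

Chase test. Columns are P1, P2, P3, P4, P5; row i has aⱼ where attribute j ∈ Ri, else bᵢⱼ.
Initial tableau (one row per fragment):
  row 1: b11 a2 a3 a4 a5
  row 2: a1 a2 a3 a4 b25
  row 3: b31 b32 b33 a4 a5
Rows 1 and 2 agree on P3, P4; apply P3, P4→P1 and equate their P1 entries.
Rows 1 and 2 agree on P1; apply P1→P2, P5 and equate their P2, P5 entries.
Row 1 is now all distinguished symbols — the join is lossless.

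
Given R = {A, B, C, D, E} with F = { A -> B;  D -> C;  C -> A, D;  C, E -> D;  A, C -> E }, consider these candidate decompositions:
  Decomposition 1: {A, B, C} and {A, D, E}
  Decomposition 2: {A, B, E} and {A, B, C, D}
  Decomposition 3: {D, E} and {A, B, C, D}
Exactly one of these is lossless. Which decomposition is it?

Decomposition 1: common = {A}, closure = {A, B} → lossy.
Decomposition 2: common = {A, B}, closure = {A, B} → lossy.
Decomposition 3: common = {D}, closure = {A, B, C, D, E} → lossless.

Decomposition 3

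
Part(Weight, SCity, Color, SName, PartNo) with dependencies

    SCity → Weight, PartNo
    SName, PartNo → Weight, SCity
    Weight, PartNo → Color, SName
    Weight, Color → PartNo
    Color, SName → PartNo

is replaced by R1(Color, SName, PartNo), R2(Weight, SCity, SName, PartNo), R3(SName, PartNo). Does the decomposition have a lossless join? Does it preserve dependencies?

lossless but not dependency-preserving

Lossless test (chase): Rows 1 and 2 agree on SName, PartNo; apply SName, PartNo→Weight, SCity and equate their Weight, SCity entries. Rows 1 and 3 agree on SName, PartNo; apply SName, PartNo→Weight, SCity and equate their Weight, SCity entries. Rows 1 and 2 agree on Weight, PartNo; apply Weight, PartNo→Color, SName and equate their Color, SName entries. Rows 1 and 3 agree on Weight, PartNo; apply Weight, PartNo→Color, SName and equate their Color, SName entries. Row 1 is now all distinguished symbols — the join is lossless.
Dependency preservation: the restricted closure of {Weight, Color} across the fragments never reaches {PartNo}, so Weight, Color → PartNo cannot be enforced without a join — not preserved.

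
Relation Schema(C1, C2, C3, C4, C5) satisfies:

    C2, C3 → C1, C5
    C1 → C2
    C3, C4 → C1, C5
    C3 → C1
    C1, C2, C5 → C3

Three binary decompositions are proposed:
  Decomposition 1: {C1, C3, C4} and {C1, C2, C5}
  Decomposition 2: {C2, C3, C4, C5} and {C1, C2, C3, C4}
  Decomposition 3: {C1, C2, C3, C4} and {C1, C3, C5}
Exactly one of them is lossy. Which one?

Decomposition 1: common = {C1}, closure = {C1, C2} → lossy.
Decomposition 2: common = {C2, C3, C4}, closure = {C1, C2, C3, C4, C5} → lossless.
Decomposition 3: common = {C1, C3}, closure = {C1, C2, C3, C5} → lossless.

Decomposition 1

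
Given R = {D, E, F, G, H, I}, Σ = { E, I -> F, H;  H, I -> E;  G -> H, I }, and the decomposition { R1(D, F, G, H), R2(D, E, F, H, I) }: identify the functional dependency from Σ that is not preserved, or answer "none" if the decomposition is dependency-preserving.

Check G → H, I: no single fragment contains all of {G, H, I}, and the restricted closure of {G} across the fragments never reaches {H, I}.
E, I → F, H is preserved.
H, I → E is preserved.

G -> H, I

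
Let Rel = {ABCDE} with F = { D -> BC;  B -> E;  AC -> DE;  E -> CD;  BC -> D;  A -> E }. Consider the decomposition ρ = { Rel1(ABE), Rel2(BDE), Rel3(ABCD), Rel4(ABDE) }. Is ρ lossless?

Yes

Chase test. Columns are ABCDE; row i has aⱼ where attribute j ∈ Reli, else bᵢⱼ.
Initial tableau (one row per fragment):
  row 1: a1 a2 b13 b14 a5
  row 2: b21 a2 b23 a4 a5
  row 3: a1 a2 a3 a4 b35
  row 4: a1 a2 b43 a4 a5
Rows 2 and 3 agree on D; apply D→BC and equate their BC entries.
Rows 2 and 4 agree on D; apply D→BC and equate their BC entries.
Rows 1 and 3 agree on B; apply B→E and equate their E entries.
Rows 1 and 2 agree on E; apply E→CD and equate their CD entries.
Row 1 is now all distinguished symbols — the join is lossless.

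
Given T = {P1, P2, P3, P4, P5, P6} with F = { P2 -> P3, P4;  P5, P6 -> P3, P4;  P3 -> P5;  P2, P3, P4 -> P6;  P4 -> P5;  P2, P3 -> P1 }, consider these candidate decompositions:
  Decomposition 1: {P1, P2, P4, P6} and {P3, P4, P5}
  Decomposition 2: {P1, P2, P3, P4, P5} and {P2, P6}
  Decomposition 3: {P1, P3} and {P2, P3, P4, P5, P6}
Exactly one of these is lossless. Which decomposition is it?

Decomposition 1: common = {P4}, closure = {P4, P5} → lossy.
Decomposition 2: common = {P2}, closure = {P1, P2, P3, P4, P5, P6} → lossless.
Decomposition 3: common = {P3}, closure = {P3, P5} → lossy.

Decomposition 2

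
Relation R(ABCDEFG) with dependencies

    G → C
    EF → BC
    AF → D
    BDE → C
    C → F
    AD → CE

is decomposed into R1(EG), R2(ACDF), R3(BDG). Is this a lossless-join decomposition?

No

Chase test. Columns are ABCDEFG; row i has aⱼ where attribute j ∈ Ri, else bᵢⱼ.
Initial tableau (one row per fragment):
  row 1: b11 b12 b13 b14 a5 b16 a7
  row 2: a1 b22 a3 a4 b25 a6 b27
  row 3: b31 a2 b33 a4 b35 b36 a7
Rows 1 and 3 agree on G; apply G→C and equate their C entries.
Rows 1 and 3 agree on C; apply C→F and equate their F entries.
No row becomes fully distinguished — the join is lossy.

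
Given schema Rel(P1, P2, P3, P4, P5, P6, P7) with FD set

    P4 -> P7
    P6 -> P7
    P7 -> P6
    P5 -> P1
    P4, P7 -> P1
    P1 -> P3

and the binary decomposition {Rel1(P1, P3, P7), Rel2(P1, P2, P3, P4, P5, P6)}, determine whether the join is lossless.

Common attributes: Rel1 ∩ Rel2 = {P1, P3}.
No dependency enlarges {P1, P3}, so (P1, P3)⁺ = {P1, P3}.
The closure contains neither all of Rel1 = {P1, P3, P7} nor all of Rel2 = {P1, P2, P3, P4, P5, P6}, so the common attributes are not a superkey of either fragment. The join is lossy.

No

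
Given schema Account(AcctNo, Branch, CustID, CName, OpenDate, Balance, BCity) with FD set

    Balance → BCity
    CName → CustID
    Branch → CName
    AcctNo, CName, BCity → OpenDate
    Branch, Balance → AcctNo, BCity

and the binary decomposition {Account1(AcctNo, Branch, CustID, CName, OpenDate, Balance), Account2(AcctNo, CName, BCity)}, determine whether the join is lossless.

Common attributes: Account1 ∩ Account2 = {AcctNo, CName}.
Closure of {AcctNo, CName}: CName → CustID applies, adding CustID. So (AcctNo, CName)⁺ = {AcctNo, CustID, CName}.
The closure contains neither all of Account1 = {AcctNo, Branch, CustID, CName, OpenDate, Balance} nor all of Account2 = {AcctNo, CName, BCity}, so the common attributes are not a superkey of either fragment. The join is lossy.

No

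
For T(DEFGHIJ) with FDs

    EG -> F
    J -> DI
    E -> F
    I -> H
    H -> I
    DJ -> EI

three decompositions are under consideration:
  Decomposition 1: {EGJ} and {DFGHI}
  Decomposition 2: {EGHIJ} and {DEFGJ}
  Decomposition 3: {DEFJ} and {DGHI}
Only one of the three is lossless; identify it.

Decomposition 2

Decomposition 1: common = {G}, closure = {G} → lossy.
Decomposition 2: common = {EGJ}, closure = {DEFGHIJ} → lossless.
Decomposition 3: common = {D}, closure = {D} → lossy.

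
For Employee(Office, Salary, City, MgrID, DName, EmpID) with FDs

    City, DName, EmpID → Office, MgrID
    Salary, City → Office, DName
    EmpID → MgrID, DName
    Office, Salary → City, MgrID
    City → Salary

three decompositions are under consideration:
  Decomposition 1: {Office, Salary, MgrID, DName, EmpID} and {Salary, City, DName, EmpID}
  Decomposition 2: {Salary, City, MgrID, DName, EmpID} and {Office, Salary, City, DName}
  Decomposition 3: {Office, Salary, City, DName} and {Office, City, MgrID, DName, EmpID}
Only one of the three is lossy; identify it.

Decomposition 1: common = {Salary, DName, EmpID}, closure = {Salary, MgrID, DName, EmpID} → lossy.
Decomposition 2: common = {Salary, City, DName}, closure = {Office, Salary, City, MgrID, DName} → lossless.
Decomposition 3: common = {Office, City, DName}, closure = {Office, Salary, City, MgrID, DName} → lossless.

Decomposition 1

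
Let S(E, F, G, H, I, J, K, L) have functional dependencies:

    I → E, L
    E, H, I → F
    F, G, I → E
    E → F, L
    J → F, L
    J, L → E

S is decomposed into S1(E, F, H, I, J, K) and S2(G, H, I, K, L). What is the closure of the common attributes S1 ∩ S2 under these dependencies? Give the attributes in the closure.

S1 ∩ S2 = {H, I, K}.
I → E, L applies, adding E, L
E, H, I → F applies, adding F
Closure: {E, F, H, I, K, L}.

E, F, H, I, K, L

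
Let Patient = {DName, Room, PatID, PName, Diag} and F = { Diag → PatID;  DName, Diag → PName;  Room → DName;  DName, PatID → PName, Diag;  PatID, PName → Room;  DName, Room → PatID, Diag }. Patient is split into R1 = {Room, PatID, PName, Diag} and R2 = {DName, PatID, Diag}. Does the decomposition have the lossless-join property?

Common attributes: R1 ∩ R2 = {PatID, Diag}.
No dependency enlarges {PatID, Diag}, so (PatID, Diag)⁺ = {PatID, Diag}.
The closure contains neither all of R1 = {Room, PatID, PName, Diag} nor all of R2 = {DName, PatID, Diag}, so the common attributes are not a superkey of either fragment. The join is lossy.

No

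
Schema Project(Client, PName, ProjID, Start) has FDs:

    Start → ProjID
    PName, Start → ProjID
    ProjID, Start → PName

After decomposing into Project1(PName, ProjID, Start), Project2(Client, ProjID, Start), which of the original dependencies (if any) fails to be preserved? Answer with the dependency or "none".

Start → ProjID lies within Project1.
PName, Start → ProjID lies within Project1.
ProjID, Start → PName lies within Project1.
Every dependency is enforceable on the fragments, so the decomposition is dependency-preserving.

none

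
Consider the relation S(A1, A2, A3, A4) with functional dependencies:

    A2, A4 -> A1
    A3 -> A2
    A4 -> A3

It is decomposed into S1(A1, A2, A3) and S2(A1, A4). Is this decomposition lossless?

No

Common attributes: S1 ∩ S2 = {A1}.
No dependency enlarges {A1}, so (A1)⁺ = {A1}.
The closure contains neither all of S1 = {A1, A2, A3} nor all of S2 = {A1, A4}, so the common attributes are not a superkey of either fragment. The join is lossy.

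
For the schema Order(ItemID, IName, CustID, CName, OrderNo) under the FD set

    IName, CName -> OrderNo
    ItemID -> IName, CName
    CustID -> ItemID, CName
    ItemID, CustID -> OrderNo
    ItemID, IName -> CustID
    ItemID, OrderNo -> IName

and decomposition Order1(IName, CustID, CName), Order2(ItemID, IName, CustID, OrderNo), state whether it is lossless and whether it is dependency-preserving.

lossless but not dependency-preserving

Lossless test: (IName, CustID)⁺ = {ItemID, IName, CustID, CName, OrderNo}, which contains all of one fragment — lossless.
Dependency preservation: the restricted closure of {IName, CName} across the fragments never reaches {OrderNo}, so IName, CName → OrderNo cannot be enforced without a join — not preserved.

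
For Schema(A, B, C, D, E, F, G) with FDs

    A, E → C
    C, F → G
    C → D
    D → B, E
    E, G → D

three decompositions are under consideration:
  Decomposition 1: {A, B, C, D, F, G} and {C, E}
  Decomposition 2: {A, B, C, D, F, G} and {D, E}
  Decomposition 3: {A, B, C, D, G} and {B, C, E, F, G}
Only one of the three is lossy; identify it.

Decomposition 1: common = {C}, closure = {B, C, D, E} → lossless.
Decomposition 2: common = {D}, closure = {B, D, E} → lossless.
Decomposition 3: common = {B, C, G}, closure = {B, C, D, E, G} → lossy.

Decomposition 3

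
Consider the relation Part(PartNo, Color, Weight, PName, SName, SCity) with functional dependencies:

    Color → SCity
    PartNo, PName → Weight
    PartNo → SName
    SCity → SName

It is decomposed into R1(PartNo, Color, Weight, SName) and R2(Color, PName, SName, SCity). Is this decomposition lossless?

No

Common attributes: R1 ∩ R2 = {Color, SName}.
Closure of {Color, SName}: Color → SCity applies, adding SCity. So (Color, SName)⁺ = {Color, SName, SCity}.
The closure contains neither all of R1 = {PartNo, Color, Weight, SName} nor all of R2 = {Color, PName, SName, SCity}, so the common attributes are not a superkey of either fragment. The join is lossy.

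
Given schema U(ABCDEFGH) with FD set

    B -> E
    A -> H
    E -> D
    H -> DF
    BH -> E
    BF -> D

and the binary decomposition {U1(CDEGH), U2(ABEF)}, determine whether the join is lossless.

No

Common attributes: U1 ∩ U2 = {E}.
Closure of {E}: E → D applies, adding D. So (E)⁺ = {DE}.
The closure contains neither all of U1 = {CDEGH} nor all of U2 = {ABEF}, so the common attributes are not a superkey of either fragment. The join is lossy.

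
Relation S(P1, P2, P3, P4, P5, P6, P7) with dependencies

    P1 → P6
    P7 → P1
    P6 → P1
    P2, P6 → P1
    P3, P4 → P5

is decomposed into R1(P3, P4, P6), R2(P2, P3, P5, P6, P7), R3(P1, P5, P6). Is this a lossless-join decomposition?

Chase test. Columns are P1, P2, P3, P4, P5, P6, P7; row i has aⱼ where attribute j ∈ Ri, else bᵢⱼ.
Initial tableau (one row per fragment):
  row 1: b11 b12 a3 a4 b15 a6 b17
  row 2: b21 a2 a3 b24 a5 a6 a7
  row 3: a1 b32 b33 b34 a5 a6 b37
Rows 1 and 2 agree on P6; apply P6→P1 and equate their P1 entries.
Rows 1 and 3 agree on P6; apply P6→P1 and equate their P1 entries.
No row becomes fully distinguished — the join is lossy.

No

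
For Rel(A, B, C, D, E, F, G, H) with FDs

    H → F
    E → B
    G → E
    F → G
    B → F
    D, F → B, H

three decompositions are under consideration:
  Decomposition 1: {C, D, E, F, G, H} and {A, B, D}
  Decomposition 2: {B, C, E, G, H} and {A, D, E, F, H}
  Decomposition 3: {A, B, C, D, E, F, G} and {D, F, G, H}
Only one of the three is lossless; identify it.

Decomposition 1: common = {D}, closure = {D} → lossy.
Decomposition 2: common = {E, H}, closure = {B, E, F, G, H} → lossy.
Decomposition 3: common = {D, F, G}, closure = {B, D, E, F, G, H} → lossless.

Decomposition 3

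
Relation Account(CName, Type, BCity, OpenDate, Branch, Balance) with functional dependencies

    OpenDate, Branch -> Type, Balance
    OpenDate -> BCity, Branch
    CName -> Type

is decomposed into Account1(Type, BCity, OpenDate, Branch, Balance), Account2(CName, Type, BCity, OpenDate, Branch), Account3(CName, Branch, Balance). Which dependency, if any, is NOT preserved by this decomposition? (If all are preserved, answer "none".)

none

OpenDate, Branch → Type, Balance lies within Account1.
OpenDate → BCity, Branch lies within Account1.
CName → Type lies within Account2.
Every dependency is enforceable on the fragments, so the decomposition is dependency-preserving.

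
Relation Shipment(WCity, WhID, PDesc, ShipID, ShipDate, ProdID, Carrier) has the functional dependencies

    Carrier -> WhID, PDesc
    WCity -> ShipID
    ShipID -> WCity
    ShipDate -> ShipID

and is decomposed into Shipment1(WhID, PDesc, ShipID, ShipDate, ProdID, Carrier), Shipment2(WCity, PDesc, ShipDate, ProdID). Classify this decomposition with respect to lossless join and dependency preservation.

lossless but not dependency-preserving

Lossless test: (PDesc, ShipDate, ProdID)⁺ = {WCity, PDesc, ShipID, ShipDate, ProdID}, which contains all of one fragment — lossless.
Dependency preservation: the restricted closure of {WCity} across the fragments never reaches {ShipID}, so WCity → ShipID cannot be enforced without a join — not preserved.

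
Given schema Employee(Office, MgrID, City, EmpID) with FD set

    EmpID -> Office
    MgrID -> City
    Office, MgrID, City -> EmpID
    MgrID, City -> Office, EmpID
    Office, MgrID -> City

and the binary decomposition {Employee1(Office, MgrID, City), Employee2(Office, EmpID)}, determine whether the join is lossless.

No

Common attributes: Employee1 ∩ Employee2 = {Office}.
No dependency enlarges {Office}, so (Office)⁺ = {Office}.
The closure contains neither all of Employee1 = {Office, MgrID, City} nor all of Employee2 = {Office, EmpID}, so the common attributes are not a superkey of either fragment. The join is lossy.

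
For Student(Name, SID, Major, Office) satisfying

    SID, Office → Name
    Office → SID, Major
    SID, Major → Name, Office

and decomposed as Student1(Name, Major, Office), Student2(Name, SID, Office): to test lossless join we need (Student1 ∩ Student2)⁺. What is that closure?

Name, SID, Major, Office

Student1 ∩ Student2 = {Name, Office}.
Office → SID, Major applies, adding SID, Major
Closure: {Name, SID, Major, Office}.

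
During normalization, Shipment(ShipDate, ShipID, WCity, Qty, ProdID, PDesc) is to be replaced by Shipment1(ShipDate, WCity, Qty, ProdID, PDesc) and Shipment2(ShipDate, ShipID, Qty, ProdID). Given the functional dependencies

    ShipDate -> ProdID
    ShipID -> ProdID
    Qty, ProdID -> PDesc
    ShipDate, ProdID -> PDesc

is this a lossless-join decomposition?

Common attributes: Shipment1 ∩ Shipment2 = {ShipDate, Qty, ProdID}.
Closure of {ShipDate, Qty, ProdID}: Qty, ProdID → PDesc applies, adding PDesc. So (ShipDate, Qty, ProdID)⁺ = {ShipDate, Qty, ProdID, PDesc}.
The closure contains neither all of Shipment1 = {ShipDate, WCity, Qty, ProdID, PDesc} nor all of Shipment2 = {ShipDate, ShipID, Qty, ProdID}, so the common attributes are not a superkey of either fragment. The join is lossy.

No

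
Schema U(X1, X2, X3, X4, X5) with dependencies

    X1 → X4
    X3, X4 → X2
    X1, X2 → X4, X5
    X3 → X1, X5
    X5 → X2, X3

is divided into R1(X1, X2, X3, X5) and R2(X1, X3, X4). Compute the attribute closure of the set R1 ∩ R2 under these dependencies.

X1, X2, X3, X4, X5

R1 ∩ R2 = {X1, X3}.
X1 → X4 applies, adding X4
X3, X4 → X2 applies, adding X2
X1, X2 → X4, X5 applies, adding X5
Closure: {X1, X2, X3, X4, X5}.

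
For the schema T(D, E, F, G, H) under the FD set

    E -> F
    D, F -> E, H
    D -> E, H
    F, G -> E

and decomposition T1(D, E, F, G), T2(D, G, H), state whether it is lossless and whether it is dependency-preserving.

lossless and dependency-preserving

Lossless test: (D, G)⁺ = {D, E, F, G, H}, which contains all of one fragment — lossless.
Dependency preservation: D, F → E, H; D → E, H are not contained in any single fragment, but the restricted closure of each left-hand side across the fragments still reaches the right-hand side; the remaining FDs each lie inside some fragment. All dependencies are preserved.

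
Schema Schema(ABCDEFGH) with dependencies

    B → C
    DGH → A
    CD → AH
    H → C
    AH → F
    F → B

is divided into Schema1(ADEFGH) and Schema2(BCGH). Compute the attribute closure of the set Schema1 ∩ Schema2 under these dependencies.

Schema1 ∩ Schema2 = {GH}.
H → C applies, adding C
Closure: {CGH}.

CGH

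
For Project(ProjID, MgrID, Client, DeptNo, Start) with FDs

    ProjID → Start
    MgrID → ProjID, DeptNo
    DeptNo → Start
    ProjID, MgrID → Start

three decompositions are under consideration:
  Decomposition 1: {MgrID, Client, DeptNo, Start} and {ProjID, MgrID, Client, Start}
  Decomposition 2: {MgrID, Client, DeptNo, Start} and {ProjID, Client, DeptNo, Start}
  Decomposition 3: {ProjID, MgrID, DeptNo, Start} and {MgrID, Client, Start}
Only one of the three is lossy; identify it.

Decomposition 2

Decomposition 1: common = {MgrID, Client, Start}, closure = {ProjID, MgrID, Client, DeptNo, Start} → lossless.
Decomposition 2: common = {Client, DeptNo, Start}, closure = {Client, DeptNo, Start} → lossy.
Decomposition 3: common = {MgrID, Start}, closure = {ProjID, MgrID, DeptNo, Start} → lossless.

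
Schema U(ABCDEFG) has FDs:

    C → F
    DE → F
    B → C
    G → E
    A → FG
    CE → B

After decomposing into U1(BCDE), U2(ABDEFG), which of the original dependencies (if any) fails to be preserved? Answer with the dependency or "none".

C → F

Check C → F: no single fragment contains all of {CF}, and the restricted closure of {C} across the fragments never reaches {F}.
DE → F is preserved.
B → C is preserved.
G → E is preserved.
A → FG is preserved.
CE → B is preserved.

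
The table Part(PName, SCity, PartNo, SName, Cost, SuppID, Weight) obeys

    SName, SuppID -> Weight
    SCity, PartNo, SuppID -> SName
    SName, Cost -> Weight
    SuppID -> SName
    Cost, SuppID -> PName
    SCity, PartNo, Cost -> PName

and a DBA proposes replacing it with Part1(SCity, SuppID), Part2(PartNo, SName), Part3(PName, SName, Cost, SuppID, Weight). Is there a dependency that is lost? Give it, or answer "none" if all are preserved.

SCity, PartNo, Cost -> PName

Check SCity, PartNo, Cost → PName: no single fragment contains all of {PName, SCity, PartNo, Cost}, and the restricted closure of {SCity, PartNo, Cost} across the fragments never reaches {PName}.
SName, SuppID → Weight is preserved.
SCity, PartNo, SuppID → SName is preserved.
SName, Cost → Weight is preserved.
SuppID → SName is preserved.
Cost, SuppID → PName is preserved.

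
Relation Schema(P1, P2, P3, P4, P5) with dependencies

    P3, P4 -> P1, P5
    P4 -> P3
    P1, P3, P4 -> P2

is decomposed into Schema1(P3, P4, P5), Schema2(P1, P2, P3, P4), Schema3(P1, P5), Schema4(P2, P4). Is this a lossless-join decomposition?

Chase test. Columns are P1, P2, P3, P4, P5; row i has aⱼ where attribute j ∈ Schemai, else bᵢⱼ.
Initial tableau (one row per fragment):
  row 1: b11 b12 a3 a4 a5
  row 2: a1 a2 a3 a4 b25
  row 3: a1 b32 b33 b34 a5
  row 4: b41 a2 b43 a4 b45
Rows 1 and 2 agree on P3, P4; apply P3, P4→P1, P5 and equate their P1, P5 entries.
Rows 1 and 4 agree on P4; apply P4→P3 and equate their P3 entries.
Rows 1 and 2 agree on P1, P3, P4; apply P1, P3, P4→P2 and equate their P2 entries.
Rows 1 and 4 agree on P3, P4; apply P3, P4→P1, P5 and equate their P1, P5 entries.
Row 1 is now all distinguished symbols — the join is lossless.

Yes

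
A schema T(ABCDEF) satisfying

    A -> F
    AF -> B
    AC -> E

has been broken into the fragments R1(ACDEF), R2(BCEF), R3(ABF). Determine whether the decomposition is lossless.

Chase test. Columns are ABCDEF; row i has aⱼ where attribute j ∈ Ri, else bᵢⱼ.
Initial tableau (one row per fragment):
  row 1: a1 b12 a3 a4 a5 a6
  row 2: b21 a2 a3 b24 a5 a6
  row 3: a1 a2 b33 b34 b35 a6
Rows 1 and 3 agree on AF; apply AF→B and equate their B entries.
Row 1 is now all distinguished symbols — the join is lossless.

Yes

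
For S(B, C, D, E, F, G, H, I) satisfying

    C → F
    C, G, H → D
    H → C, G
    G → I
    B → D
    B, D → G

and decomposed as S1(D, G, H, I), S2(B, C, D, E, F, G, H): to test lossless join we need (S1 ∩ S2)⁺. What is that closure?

S1 ∩ S2 = {D, G, H}.
H → C, G applies, adding C
G → I applies, adding I
C → F applies, adding F
Closure: {C, D, F, G, H, I}.

C, D, F, G, H, I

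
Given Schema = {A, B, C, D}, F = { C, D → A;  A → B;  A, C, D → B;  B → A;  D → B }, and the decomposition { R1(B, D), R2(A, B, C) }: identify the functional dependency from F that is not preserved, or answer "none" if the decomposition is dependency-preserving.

C, D → A: restricted closure across fragments reaches A.
A → B lies within R2.
A, C, D → B: restricted closure across fragments reaches B.
B → A lies within R2.
D → B lies within R1.
Every dependency is enforceable on the fragments, so the decomposition is dependency-preserving.

none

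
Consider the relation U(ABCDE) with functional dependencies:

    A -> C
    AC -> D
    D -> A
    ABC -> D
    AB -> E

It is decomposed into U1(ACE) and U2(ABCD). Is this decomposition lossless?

Common attributes: U1 ∩ U2 = {AC}.
Closure of {AC}: AC → D applies, adding D. So (AC)⁺ = {ACD}.
The closure contains neither all of U1 = {ACE} nor all of U2 = {ABCD}, so the common attributes are not a superkey of either fragment. The join is lossy.

No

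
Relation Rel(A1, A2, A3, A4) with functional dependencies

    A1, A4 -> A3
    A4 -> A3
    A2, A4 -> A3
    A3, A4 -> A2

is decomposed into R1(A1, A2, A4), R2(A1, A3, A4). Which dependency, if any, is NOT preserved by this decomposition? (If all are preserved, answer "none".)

A1, A4 → A3 lies within R2.
A4 → A3 lies within R2.
A2, A4 → A3: restricted closure across fragments reaches A3.
A3, A4 → A2: restricted closure across fragments reaches A2.
Every dependency is enforceable on the fragments, so the decomposition is dependency-preserving.

none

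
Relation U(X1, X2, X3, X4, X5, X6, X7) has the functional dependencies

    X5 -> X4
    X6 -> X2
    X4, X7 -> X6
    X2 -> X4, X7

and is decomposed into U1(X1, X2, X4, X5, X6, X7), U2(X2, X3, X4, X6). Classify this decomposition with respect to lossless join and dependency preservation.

lossy but dependency-preserving

Lossless test: (X2, X4, X6)⁺ = {X2, X4, X6, X7}, which is a superkey of neither fragment — lossy.
Dependency preservation: every FD's attributes lie within a single fragment, so each can be enforced locally — preserved.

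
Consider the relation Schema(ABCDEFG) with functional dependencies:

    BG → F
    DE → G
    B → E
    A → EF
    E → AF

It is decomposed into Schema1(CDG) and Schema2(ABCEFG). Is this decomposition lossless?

Common attributes: Schema1 ∩ Schema2 = {CG}.
No dependency enlarges {CG}, so (CG)⁺ = {CG}.
The closure contains neither all of Schema1 = {CDG} nor all of Schema2 = {ABCEFG}, so the common attributes are not a superkey of either fragment. The join is lossy.

No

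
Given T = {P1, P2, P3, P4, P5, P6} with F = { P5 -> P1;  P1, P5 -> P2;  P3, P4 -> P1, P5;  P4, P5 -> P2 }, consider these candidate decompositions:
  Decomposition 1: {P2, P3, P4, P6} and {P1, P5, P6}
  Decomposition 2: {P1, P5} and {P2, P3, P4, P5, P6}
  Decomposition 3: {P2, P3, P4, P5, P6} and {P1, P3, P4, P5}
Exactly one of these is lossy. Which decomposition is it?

Decomposition 1

Decomposition 1: common = {P6}, closure = {P6} → lossy.
Decomposition 2: common = {P5}, closure = {P1, P2, P5} → lossless.
Decomposition 3: common = {P3, P4, P5}, closure = {P1, P2, P3, P4, P5} → lossless.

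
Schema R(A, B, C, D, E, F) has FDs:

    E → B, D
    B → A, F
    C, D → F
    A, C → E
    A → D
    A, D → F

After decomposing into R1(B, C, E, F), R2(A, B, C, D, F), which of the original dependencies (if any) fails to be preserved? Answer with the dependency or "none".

E → B, D: restricted closure across fragments reaches B, D.
B → A, F lies within R2.
C, D → F lies within R2.
A, C → E: restricted closure across fragments reaches E.
A → D lies within R2.
A, D → F lies within R2.
Every dependency is enforceable on the fragments, so the decomposition is dependency-preserving.

none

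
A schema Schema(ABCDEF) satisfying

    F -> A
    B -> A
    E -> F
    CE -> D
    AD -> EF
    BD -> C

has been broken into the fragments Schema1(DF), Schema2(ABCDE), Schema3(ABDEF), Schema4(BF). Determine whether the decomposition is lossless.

Yes

Chase test. Columns are ABCDEF; row i has aⱼ where attribute j ∈ Schemai, else bᵢⱼ.
Initial tableau (one row per fragment):
  row 1: b11 b12 b13 a4 b15 a6
  row 2: a1 a2 a3 a4 a5 b26
  row 3: a1 a2 b33 a4 a5 a6
  row 4: b41 a2 b43 b44 b45 a6
Rows 1 and 3 agree on F; apply F→A and equate their A entries.
Rows 1 and 4 agree on F; apply F→A and equate their A entries.
Rows 2 and 3 agree on E; apply E→F and equate their F entries.
Rows 1 and 2 agree on AD; apply AD→EF and equate their EF entries.
Rows 2 and 3 agree on BD; apply BD→C and equate their C entries.
Row 2 is now all distinguished symbols — the join is lossless.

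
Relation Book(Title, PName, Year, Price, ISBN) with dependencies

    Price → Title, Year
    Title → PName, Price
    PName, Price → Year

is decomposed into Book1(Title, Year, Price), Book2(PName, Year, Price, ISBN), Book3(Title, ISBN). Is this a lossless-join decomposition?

Chase test. Columns are Title, PName, Year, Price, ISBN; row i has aⱼ where attribute j ∈ Booki, else bᵢⱼ.
Initial tableau (one row per fragment):
  row 1: a1 b12 a3 a4 b15
  row 2: b21 a2 a3 a4 a5
  row 3: a1 b32 b33 b34 a5
Rows 1 and 2 agree on Price; apply Price→Title, Year and equate their Title, Year entries.
Rows 1 and 2 agree on Title; apply Title→PName, Price and equate their PName, Price entries.
Rows 1 and 3 agree on Title; apply Title→PName, Price and equate their PName, Price entries.
Rows 1 and 3 agree on PName, Price; apply PName, Price→Year and equate their Year entries.
Row 2 is now all distinguished symbols — the join is lossless.

Yes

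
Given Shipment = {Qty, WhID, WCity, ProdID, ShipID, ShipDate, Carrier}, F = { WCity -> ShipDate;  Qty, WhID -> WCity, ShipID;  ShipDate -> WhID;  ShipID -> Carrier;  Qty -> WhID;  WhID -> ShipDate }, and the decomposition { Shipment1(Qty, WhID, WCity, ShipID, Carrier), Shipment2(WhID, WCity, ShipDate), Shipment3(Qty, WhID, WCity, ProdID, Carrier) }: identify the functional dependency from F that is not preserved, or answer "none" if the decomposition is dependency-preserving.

none

WCity → ShipDate lies within Shipment2.
Qty, WhID → WCity, ShipID lies within Shipment1.
ShipDate → WhID lies within Shipment2.
ShipID → Carrier lies within Shipment1.
Qty → WhID lies within Shipment1.
WhID → ShipDate lies within Shipment2.
Every dependency is enforceable on the fragments, so the decomposition is dependency-preserving.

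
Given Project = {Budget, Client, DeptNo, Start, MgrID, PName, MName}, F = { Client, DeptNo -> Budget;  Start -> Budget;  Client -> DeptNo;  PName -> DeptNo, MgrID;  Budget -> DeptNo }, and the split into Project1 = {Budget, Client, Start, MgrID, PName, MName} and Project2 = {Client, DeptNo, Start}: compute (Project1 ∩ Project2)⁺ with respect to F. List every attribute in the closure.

Budget, Client, DeptNo, Start

Project1 ∩ Project2 = {Client, Start}.
Start → Budget applies, adding Budget
Client → DeptNo applies, adding DeptNo
Closure: {Budget, Client, DeptNo, Start}.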